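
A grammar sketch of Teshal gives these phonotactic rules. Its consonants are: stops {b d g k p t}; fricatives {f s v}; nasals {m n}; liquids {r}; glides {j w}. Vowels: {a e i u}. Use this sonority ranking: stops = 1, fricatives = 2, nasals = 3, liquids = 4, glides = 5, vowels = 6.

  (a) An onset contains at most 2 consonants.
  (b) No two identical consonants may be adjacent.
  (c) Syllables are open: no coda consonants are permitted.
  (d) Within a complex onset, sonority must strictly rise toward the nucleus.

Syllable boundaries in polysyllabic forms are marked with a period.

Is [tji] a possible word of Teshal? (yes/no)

[tji] — σ1 onset /tj/ (1→5 rises), coda /∅/ ok → phonotactically legal

yes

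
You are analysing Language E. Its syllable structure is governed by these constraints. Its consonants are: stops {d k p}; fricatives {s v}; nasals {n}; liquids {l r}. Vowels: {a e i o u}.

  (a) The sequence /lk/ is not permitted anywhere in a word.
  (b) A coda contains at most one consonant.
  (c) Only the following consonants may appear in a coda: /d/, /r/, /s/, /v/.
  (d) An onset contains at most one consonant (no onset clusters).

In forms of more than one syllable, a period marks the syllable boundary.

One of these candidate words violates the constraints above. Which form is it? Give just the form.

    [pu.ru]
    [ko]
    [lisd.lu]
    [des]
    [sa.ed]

[pu.ru] — σ1 onset /p/, coda /∅/ ok; σ2 onset /r/, coda /∅/ ok → licit
[ko] — σ1 onset /k/, coda /∅/ ok → licit
[lisd.lu] — violates constraint (b): syllable 1 coda /sd/ has 2 consonants (> 1) → illicit
[des] — σ1 onset /d/, coda /s/ ok → licit
[sa.ed] — σ1 onset /s/, coda /∅/ ok; σ2 onset /∅/, coda /d/ ok → licit

[lisd.lu]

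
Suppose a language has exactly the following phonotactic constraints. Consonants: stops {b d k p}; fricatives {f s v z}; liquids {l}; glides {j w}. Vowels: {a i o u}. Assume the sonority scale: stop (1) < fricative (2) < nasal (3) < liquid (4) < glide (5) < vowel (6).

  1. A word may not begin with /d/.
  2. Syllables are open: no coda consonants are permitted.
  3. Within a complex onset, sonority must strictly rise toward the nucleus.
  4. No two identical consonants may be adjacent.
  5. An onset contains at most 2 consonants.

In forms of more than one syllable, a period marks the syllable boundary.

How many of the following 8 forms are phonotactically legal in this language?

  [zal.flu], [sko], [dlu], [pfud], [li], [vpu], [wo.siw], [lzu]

1

[zal.flu] — violates constraint 2: syllable 1 coda /l/ has 1 consonant (> 0) → phonotactically illegal
[sko] — violates constraint 3: syllable 1 onset /sk/: /s/ (fricative, 2) → /k/ (stop, 1) does not rise → phonotactically illegal
[dlu] — violates constraint 1: word begins with /d/ → phonotactically illegal
[pfud] — violates constraint 2: syllable 1 coda /d/ has 1 consonant (> 0) → phonotactically illegal
[li] — σ1 onset /l/, coda /∅/ ok → phonotactically legal
[vpu] — violates constraint 3: syllable 1 onset /vp/: /v/ (fricative, 2) → /p/ (stop, 1) does not rise → phonotactically illegal
[wo.siw] — violates constraint 2: syllable 2 coda /w/ has 1 consonant (> 0) → phonotactically illegal
[lzu] — violates constraint 3: syllable 1 onset /lz/: /l/ (liquid, 4) → /z/ (fricative, 2) does not rise → phonotactically illegal
Phonotactically legal: [li] → 1.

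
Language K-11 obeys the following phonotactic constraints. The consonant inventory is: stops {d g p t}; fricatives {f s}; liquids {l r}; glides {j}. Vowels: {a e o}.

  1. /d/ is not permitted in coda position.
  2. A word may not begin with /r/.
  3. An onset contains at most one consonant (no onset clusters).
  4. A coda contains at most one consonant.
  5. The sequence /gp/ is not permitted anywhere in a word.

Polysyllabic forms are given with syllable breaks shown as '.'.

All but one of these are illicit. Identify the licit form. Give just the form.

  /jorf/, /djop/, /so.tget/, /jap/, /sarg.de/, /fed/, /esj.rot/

/jap/

/jorf/ — violates constraint 4: syllable 1 coda /rf/ has 2 consonants (> 1) → illicit
/djop/ — violates constraint 3: syllable 1 onset /dj/ has 2 consonants (> 1) → illicit
/so.tget/ — violates constraint 3: syllable 2 onset /tg/ has 2 consonants (> 1) → illicit
/jap/ — σ1 onset /j/, coda /p/ ok → licit
/sarg.de/ — violates constraint 4: syllable 1 coda /rg/ has 2 consonants (> 1) → illicit
/fed/ — violates constraint 1: syllable 1 coda contains /d/ → illicit
/esj.rot/ — violates constraint 4: syllable 1 coda /sj/ has 2 consonants (> 1) → illicit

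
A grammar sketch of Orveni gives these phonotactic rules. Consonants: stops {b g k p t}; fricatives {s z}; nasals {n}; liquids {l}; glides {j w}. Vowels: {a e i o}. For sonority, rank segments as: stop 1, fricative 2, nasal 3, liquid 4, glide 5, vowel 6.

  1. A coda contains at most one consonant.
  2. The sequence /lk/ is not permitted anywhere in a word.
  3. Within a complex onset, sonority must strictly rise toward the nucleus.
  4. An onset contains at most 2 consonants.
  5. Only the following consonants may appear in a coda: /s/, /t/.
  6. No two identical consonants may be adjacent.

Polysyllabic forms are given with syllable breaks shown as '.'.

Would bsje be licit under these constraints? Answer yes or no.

no

bsje — violates constraint 4: syllable 1 onset /bsj/ has 3 consonants (> 2) → illicit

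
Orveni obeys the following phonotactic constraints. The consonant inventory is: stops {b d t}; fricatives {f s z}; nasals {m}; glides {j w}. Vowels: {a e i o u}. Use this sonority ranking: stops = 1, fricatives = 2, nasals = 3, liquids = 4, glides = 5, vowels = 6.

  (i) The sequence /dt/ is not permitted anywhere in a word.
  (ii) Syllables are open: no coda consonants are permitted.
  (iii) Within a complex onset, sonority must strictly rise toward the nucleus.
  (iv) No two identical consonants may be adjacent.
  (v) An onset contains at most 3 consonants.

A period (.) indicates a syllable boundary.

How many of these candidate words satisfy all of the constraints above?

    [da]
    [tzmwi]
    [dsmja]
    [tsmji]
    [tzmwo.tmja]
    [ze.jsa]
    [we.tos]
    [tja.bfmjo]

1

[da] — σ1 onset /d/, coda /∅/ ok → well-formed
[tzmwi] — violates constraint (v): syllable 1 onset /tzmw/ has 4 consonants (> 3) → ill-formed
[dsmja] — violates constraint (v): syllable 1 onset /dsmj/ has 4 consonants (> 3) → ill-formed
[tsmji] — violates constraint (v): syllable 1 onset /tsmj/ has 4 consonants (> 3) → ill-formed
[tzmwo.tmja] — violates constraint (v): syllable 1 onset /tzmw/ has 4 consonants (> 3) → ill-formed
[ze.jsa] — violates constraint (iii): syllable 2 onset /js/: /j/ (glide, 5) → /s/ (fricative, 2) does not rise → ill-formed
[we.tos] — violates constraint (ii): syllable 2 coda /s/ has 1 consonant (> 0) → ill-formed
[tja.bfmjo] — violates constraint (v): syllable 2 onset /bfmj/ has 4 consonants (> 3) → ill-formed
Well-formed: [da] → 1.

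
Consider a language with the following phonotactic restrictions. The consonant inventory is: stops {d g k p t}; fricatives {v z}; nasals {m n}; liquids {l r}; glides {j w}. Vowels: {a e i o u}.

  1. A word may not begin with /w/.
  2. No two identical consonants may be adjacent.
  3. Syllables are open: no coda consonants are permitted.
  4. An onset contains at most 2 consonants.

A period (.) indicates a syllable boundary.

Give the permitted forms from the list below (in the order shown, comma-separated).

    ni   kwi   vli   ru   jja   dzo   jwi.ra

ni, kwi, vli, ru, dzo, jwi.ra

ni — σ1 onset /n/, coda /∅/ ok → permitted
kwi — σ1 onset /kw/ (2C), coda /∅/ ok → permitted
vli — σ1 onset /vl/ (2C), coda /∅/ ok → permitted
ru — σ1 onset /r/, coda /∅/ ok → permitted
jja — violates constraint 2: adjacent identical consonants /jj/ → not permitted
dzo — σ1 onset /dz/ (2C), coda /∅/ ok → permitted
jwi.ra — σ1 onset /jw/ (2C), coda /∅/ ok; σ2 onset /r/, coda /∅/ ok → permitted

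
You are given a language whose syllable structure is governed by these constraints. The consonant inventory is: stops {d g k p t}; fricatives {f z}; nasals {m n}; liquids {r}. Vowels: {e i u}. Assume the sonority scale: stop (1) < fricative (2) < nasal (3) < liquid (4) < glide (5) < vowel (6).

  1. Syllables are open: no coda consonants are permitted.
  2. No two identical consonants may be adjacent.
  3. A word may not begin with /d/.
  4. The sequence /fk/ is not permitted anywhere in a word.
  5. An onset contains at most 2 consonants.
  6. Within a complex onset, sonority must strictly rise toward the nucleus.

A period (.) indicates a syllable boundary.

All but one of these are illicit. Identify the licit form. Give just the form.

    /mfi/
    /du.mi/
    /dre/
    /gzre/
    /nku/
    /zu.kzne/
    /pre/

/pre/

/mfi/ — violates constraint 6: syllable 1 onset /mf/: /m/ (nasal, 3) → /f/ (fricative, 2) does not rise → illicit
/du.mi/ — violates constraint 3: word begins with /d/ → illicit
/dre/ — violates constraint 3: word begins with /d/ → illicit
/gzre/ — violates constraint 5: syllable 1 onset /gzr/ has 3 consonants (> 2) → illicit
/nku/ — violates constraint 6: syllable 1 onset /nk/: /n/ (nasal, 3) → /k/ (stop, 1) does not rise → illicit
/zu.kzne/ — violates constraint 5: syllable 2 onset /kzn/ has 3 consonants (> 2) → illicit
/pre/ — σ1 onset /pr/ (1→4 rises), coda /∅/ ok → licit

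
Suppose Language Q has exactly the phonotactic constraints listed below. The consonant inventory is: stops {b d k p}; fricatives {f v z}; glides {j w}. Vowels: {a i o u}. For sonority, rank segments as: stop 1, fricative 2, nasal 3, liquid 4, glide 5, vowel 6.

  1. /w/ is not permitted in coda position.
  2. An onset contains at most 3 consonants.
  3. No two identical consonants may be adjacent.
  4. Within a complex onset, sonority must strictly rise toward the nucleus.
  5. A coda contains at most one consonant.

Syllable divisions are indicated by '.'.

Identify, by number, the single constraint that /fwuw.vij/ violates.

/fwuw.vij/: syllable 1 coda contains /w/.
This is a violation of constraint 1: "/w/ is not permitted in coda position."
The remaining constraints (2, 3, 4, 5) are satisfied.

1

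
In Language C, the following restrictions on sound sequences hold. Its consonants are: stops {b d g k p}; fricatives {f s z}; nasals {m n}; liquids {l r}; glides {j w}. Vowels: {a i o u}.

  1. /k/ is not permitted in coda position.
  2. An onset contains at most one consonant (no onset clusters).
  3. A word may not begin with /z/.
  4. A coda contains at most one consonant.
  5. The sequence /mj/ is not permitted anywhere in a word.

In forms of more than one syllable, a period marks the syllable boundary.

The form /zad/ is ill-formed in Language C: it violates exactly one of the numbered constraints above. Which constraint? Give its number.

3

/zad/: word begins with /z/.
This is a violation of constraint 3: "A word may not begin with /z/."
The remaining constraints (1, 2, 4, 5) are satisfied.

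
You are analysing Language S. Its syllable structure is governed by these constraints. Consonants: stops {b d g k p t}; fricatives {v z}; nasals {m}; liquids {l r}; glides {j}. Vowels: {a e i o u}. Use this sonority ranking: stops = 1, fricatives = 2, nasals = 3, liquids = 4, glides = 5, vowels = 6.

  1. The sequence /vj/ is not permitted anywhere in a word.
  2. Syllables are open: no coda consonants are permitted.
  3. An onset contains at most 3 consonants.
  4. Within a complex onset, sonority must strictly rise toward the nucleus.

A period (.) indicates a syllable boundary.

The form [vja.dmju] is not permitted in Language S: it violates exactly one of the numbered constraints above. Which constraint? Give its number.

1

[vja.dmju]: contains banned sequence /vj/.
This is a violation of constraint 1: "The sequence /vj/ is not permitted anywhere in a word."
The remaining constraints (2, 3, 4) are satisfied.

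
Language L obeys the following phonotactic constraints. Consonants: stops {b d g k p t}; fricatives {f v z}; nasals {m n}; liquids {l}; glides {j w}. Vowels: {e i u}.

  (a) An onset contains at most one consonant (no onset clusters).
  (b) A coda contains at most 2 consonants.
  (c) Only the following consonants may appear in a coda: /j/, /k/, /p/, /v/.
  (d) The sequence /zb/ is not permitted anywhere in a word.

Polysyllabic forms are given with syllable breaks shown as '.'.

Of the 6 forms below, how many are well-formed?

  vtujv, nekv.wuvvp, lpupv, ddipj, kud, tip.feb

0

vtujv — violates constraint (a): syllable 1 onset /vt/ has 2 consonants (> 1) → ill-formed
nekv.wuvvp — violates constraint (b): syllable 2 coda /vvp/ has 3 consonants (> 2) → ill-formed
lpupv — violates constraint (a): syllable 1 onset /lp/ has 2 consonants (> 1) → ill-formed
ddipj — violates constraint (a): syllable 1 onset /dd/ has 2 consonants (> 1) → ill-formed
kud — violates constraint (c): syllable 1 coda contains /d/, which is not a licensed coda consonant → ill-formed
tip.feb — violates constraint (c): syllable 2 coda contains /b/, which is not a licensed coda consonant → ill-formed
No form is well-formed → 0.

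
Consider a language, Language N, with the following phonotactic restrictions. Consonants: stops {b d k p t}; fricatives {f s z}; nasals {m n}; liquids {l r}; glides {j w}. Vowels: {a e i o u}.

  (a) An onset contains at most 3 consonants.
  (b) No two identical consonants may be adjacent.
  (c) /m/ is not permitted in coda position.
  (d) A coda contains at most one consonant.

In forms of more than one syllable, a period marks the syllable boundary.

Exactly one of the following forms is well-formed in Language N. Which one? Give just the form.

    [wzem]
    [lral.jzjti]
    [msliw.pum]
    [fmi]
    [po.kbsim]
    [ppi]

[wzem] — violates constraint (c): syllable 1 coda contains /m/ → ill-formed
[lral.jzjti] — violates constraint (a): syllable 2 onset /jzjt/ has 4 consonants (> 3) → ill-formed
[msliw.pum] — violates constraint (c): syllable 2 coda contains /m/ → ill-formed
[fmi] — σ1 onset /fm/ (2C), coda /∅/ ok → well-formed
[po.kbsim] — violates constraint (c): syllable 2 coda contains /m/ → ill-formed
[ppi] — violates constraint (b): adjacent identical consonants /pp/ → ill-formed

[fmi]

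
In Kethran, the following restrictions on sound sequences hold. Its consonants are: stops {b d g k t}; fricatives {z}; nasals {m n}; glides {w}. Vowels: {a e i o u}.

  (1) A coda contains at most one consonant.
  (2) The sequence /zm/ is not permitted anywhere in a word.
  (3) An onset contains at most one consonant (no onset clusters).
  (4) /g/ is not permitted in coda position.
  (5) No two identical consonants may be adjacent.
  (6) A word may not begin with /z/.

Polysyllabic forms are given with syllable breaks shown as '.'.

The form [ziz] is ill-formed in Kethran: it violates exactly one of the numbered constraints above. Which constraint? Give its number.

[ziz]: word begins with /z/.
This is a violation of constraint 6: "A word may not begin with /z/."
The remaining constraints (1, 2, 3, 4, 5) are satisfied.

6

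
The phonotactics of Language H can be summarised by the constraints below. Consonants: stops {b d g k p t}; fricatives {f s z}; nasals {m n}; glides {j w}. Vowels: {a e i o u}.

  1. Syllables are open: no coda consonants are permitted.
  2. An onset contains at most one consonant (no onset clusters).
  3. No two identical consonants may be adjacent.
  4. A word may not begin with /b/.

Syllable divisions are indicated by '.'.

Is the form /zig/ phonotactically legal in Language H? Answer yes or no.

/zig/ — violates constraint 1: syllable 1 coda /g/ has 1 consonant (> 0) → phonotactically illegal

no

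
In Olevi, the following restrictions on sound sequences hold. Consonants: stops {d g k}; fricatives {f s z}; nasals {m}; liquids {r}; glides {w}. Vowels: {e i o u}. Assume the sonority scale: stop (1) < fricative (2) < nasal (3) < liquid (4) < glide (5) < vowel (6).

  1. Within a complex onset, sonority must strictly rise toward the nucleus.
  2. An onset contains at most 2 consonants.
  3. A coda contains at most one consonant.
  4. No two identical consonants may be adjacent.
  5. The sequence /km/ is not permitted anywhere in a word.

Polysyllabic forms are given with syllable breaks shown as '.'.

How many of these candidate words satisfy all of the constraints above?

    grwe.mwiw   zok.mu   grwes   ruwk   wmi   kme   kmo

grwe.mwiw — violates constraint 2: syllable 1 onset /grw/ has 3 consonants (> 2) → phonotactically illegal
zok.mu — violates constraint 5: contains banned sequence /km/ → phonotactically illegal
grwes — violates constraint 2: syllable 1 onset /grw/ has 3 consonants (> 2) → phonotactically illegal
ruwk — violates constraint 3: syllable 1 coda /wk/ has 2 consonants (> 1) → phonotactically illegal
wmi — violates constraint 1: syllable 1 onset /wm/: /w/ (glide, 5) → /m/ (nasal, 3) does not rise → phonotactically illegal
kme — violates constraint 5: contains banned sequence /km/ → phonotactically illegal
kmo — violates constraint 5: contains banned sequence /km/ → phonotactically illegal
No form is phonotactically legal → 0.

0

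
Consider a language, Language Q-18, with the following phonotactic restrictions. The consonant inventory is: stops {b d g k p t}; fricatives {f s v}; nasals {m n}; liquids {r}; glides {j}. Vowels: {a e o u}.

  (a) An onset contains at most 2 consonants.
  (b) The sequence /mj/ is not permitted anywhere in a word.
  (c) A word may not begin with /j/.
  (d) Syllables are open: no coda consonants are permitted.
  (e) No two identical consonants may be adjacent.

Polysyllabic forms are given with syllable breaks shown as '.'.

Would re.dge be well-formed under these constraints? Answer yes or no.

re.dge — σ1 onset /r/, coda /∅/ ok; σ2 onset /dg/ (2C), coda /∅/ ok → well-formed

yes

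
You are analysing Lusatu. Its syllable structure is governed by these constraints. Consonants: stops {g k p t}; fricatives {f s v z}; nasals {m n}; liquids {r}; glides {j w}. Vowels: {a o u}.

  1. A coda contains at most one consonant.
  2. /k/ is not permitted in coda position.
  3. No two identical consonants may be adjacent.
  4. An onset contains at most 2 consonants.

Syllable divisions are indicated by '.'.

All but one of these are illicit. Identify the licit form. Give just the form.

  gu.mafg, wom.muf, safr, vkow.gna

vkow.gna

gu.mafg — violates constraint 1: syllable 2 coda /fg/ has 2 consonants (> 1) → illicit
wom.muf — violates constraint 3: adjacent identical consonants /mm/ → illicit
safr — violates constraint 1: syllable 1 coda /fr/ has 2 consonants (> 1) → illicit
vkow.gna — σ1 onset /vk/ (2C), coda /w/ ok; σ2 onset /gn/ (2C), coda /∅/ ok → licit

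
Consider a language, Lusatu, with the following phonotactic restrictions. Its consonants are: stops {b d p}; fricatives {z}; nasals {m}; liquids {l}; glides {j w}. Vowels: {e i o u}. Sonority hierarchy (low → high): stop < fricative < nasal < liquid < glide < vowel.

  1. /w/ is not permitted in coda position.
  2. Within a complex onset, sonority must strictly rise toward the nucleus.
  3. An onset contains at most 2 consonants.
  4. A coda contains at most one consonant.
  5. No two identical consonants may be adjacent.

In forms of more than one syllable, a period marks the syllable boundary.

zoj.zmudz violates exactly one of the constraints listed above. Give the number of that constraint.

zoj.zmudz: syllable 2 coda /dz/ has 2 consonants (> 1).
This is a violation of constraint 4: "A coda contains at most one consonant."
The remaining constraints (1, 2, 3, 5) are satisfied.

4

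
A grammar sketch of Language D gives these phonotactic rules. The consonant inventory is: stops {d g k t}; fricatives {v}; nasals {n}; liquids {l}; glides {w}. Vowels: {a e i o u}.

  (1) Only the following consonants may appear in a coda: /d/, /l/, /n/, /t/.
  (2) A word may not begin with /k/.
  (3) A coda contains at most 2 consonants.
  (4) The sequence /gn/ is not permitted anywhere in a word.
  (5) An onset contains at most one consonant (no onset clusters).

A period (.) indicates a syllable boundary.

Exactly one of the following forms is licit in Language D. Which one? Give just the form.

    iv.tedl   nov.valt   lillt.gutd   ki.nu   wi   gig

iv.tedl — violates constraint 1: syllable 1 coda contains /v/, which is not a licensed coda consonant → illicit
nov.valt — violates constraint 1: syllable 1 coda contains /v/, which is not a licensed coda consonant → illicit
lillt.gutd — violates constraint 3: syllable 1 coda /llt/ has 3 consonants (> 2) → illicit
ki.nu — violates constraint 2: word begins with /k/ → illicit
wi — σ1 onset /w/, coda /∅/ ok → licit
gig — violates constraint 1: syllable 1 coda contains /g/, which is not a licensed coda consonant → illicit

wi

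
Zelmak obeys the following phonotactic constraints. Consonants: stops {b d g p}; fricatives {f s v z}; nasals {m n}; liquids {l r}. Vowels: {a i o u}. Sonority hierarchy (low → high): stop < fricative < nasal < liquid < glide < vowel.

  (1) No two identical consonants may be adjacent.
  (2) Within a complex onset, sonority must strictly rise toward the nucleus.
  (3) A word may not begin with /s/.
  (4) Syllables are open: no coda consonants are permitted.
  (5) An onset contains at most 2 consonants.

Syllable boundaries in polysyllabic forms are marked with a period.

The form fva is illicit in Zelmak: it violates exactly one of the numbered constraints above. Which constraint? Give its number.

2

fva: syllable 1 onset /fv/: /f/ (fricative, 2) → /v/ (fricative, 2) does not rise.
This is a violation of constraint 2: "Within a complex onset, sonority must strictly rise toward the nucleus."
The remaining constraints (1, 3, 4, 5) are satisfied.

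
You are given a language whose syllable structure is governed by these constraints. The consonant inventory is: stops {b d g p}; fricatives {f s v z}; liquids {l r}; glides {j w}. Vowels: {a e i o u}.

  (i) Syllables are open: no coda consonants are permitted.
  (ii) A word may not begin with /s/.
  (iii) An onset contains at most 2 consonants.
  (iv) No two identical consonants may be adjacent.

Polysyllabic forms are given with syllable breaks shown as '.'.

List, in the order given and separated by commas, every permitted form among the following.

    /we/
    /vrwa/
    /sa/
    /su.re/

/we/ — σ1 onset /w/, coda /∅/ ok → permitted
/vrwa/ — violates constraint (iii): syllable 1 onset /vrw/ has 3 consonants (> 2) → not permitted
/sa/ — violates constraint (ii): word begins with /s/ → not permitted
/su.re/ — violates constraint (ii): word begins with /s/ → not permitted

/we/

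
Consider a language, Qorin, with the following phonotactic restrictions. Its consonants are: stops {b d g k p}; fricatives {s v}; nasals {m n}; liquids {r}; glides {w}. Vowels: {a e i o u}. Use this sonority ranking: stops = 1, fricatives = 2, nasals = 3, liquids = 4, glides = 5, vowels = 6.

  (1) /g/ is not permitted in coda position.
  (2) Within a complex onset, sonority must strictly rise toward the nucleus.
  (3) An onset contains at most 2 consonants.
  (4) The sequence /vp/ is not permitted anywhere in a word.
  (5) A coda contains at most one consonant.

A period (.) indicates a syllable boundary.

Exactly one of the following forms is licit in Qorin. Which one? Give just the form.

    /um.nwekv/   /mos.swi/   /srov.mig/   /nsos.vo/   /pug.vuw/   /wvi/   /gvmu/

/um.nwekv/ — violates constraint 5: syllable 2 coda /kv/ has 2 consonants (> 1) → illicit
/mos.swi/ — σ1 onset /m/, coda /s/ ok; σ2 onset /sw/ (2→5 rises), coda /∅/ ok → licit
/srov.mig/ — violates constraint 1: syllable 2 coda contains /g/ → illicit
/nsos.vo/ — violates constraint 2: syllable 1 onset /ns/: /n/ (nasal, 3) → /s/ (fricative, 2) does not rise → illicit
/pug.vuw/ — violates constraint 1: syllable 1 coda contains /g/ → illicit
/wvi/ — violates constraint 2: syllable 1 onset /wv/: /w/ (glide, 5) → /v/ (fricative, 2) does not rise → illicit
/gvmu/ — violates constraint 3: syllable 1 onset /gvm/ has 3 consonants (> 2) → illicit

/mos.swi/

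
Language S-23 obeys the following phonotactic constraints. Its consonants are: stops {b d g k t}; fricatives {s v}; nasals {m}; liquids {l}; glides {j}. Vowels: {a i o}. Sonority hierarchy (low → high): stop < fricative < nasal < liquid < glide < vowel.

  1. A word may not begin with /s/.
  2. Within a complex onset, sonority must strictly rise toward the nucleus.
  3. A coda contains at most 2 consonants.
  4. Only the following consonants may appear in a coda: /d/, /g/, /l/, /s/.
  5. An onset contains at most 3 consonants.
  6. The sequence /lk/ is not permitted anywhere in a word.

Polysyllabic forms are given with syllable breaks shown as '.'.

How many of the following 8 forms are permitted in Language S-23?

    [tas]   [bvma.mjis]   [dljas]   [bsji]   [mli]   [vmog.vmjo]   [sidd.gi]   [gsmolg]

[tas] — σ1 onset /t/, coda /s/ ok → permitted
[bvma.mjis] — σ1 onset /bvm/ (1→2→3 rises), coda /∅/ ok; σ2 onset /mj/ (3→5 rises), coda /s/ ok → permitted
[dljas] — σ1 onset /dlj/ (1→4→5 rises), coda /s/ ok → permitted
[bsji] — σ1 onset /bsj/ (1→2→5 rises), coda /∅/ ok → permitted
[mli] — σ1 onset /ml/ (3→4 rises), coda /∅/ ok → permitted
[vmog.vmjo] — σ1 onset /vm/ (2→3 rises), coda /g/ ok; σ2 onset /vmj/ (2→3→5 rises), coda /∅/ ok → permitted
[sidd.gi] — violates constraint 1: word begins with /s/ → not permitted
[gsmolg] — σ1 onset /gsm/ (1→2→3 rises), coda /lg/ (2C) ok → permitted
Permitted: [tas], [bvma.mjis], [dljas], [bsji], [mli], [vmog.vmjo], [gsmolg] → 7.

7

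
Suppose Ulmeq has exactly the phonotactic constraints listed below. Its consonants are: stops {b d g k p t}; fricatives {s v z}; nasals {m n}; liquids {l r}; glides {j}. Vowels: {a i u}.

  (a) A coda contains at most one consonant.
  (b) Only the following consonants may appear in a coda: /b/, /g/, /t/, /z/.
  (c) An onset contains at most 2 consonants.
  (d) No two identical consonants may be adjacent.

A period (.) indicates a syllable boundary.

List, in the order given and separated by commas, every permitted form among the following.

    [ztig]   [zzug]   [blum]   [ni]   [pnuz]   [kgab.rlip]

[ztig], [ni], [pnuz]

[ztig] — σ1 onset /zt/ (2C), coda /g/ ok → permitted
[zzug] — violates constraint (d): adjacent identical consonants /zz/ → not permitted
[blum] — violates constraint (b): syllable 1 coda contains /m/, which is not a licensed coda consonant → not permitted
[ni] — σ1 onset /n/, coda /∅/ ok → permitted
[pnuz] — σ1 onset /pn/ (2C), coda /z/ ok → permitted
[kgab.rlip] — violates constraint (b): syllable 2 coda contains /p/, which is not a licensed coda consonant → not permitted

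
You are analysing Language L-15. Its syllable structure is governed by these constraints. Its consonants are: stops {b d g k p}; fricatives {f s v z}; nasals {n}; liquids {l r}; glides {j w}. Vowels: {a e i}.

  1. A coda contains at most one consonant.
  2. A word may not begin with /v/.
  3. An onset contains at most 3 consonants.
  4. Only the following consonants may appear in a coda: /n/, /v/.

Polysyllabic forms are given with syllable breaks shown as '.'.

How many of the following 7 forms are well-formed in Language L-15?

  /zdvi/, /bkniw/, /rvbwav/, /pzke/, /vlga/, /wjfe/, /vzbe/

3

/zdvi/ — σ1 onset /zdv/ (3C), coda /∅/ ok → well-formed
/bkniw/ — violates constraint 4: syllable 1 coda contains /w/, which is not a licensed coda consonant → ill-formed
/rvbwav/ — violates constraint 3: syllable 1 onset /rvbw/ has 4 consonants (> 3) → ill-formed
/pzke/ — σ1 onset /pzk/ (3C), coda /∅/ ok → well-formed
/vlga/ — violates constraint 2: word begins with /v/ → ill-formed
/wjfe/ — σ1 onset /wjf/ (3C), coda /∅/ ok → well-formed
/vzbe/ — violates constraint 2: word begins with /v/ → ill-formed
Well-formed: /zdvi/, /pzke/, /wjfe/ → 3.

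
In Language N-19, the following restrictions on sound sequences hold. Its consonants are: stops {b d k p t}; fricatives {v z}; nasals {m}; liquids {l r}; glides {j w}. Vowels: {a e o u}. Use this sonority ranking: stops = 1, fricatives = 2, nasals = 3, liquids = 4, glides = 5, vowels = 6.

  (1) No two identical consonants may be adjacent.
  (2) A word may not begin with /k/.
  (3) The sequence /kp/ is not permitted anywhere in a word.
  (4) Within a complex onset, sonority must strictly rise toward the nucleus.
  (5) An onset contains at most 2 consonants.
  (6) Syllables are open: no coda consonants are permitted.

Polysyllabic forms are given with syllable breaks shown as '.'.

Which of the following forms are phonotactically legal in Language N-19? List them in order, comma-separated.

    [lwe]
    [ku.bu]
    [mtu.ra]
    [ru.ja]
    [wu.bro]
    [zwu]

[lwe], [ru.ja], [wu.bro], [zwu]

[lwe] — σ1 onset /lw/ (4→5 rises), coda /∅/ ok → phonotactically legal
[ku.bu] — violates constraint 2: word begins with /k/ → phonotactically illegal
[mtu.ra] — violates constraint 4: syllable 1 onset /mt/: /m/ (nasal, 3) → /t/ (stop, 1) does not rise → phonotactically illegal
[ru.ja] — σ1 onset /r/, coda /∅/ ok; σ2 onset /j/, coda /∅/ ok → phonotactically legal
[wu.bro] — σ1 onset /w/, coda /∅/ ok; σ2 onset /br/ (1→4 rises), coda /∅/ ok → phonotactically legal
[zwu] — σ1 onset /zw/ (2→5 rises), coda /∅/ ok → phonotactically legal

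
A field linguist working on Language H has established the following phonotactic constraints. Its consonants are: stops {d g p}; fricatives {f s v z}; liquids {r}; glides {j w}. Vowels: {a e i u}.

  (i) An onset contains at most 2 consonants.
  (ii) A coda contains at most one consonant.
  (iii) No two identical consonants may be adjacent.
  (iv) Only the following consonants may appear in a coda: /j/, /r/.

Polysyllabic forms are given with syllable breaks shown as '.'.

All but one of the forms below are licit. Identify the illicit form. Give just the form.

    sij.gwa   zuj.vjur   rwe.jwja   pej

rwe.jwja

sij.gwa — σ1 onset /s/, coda /j/ ok; σ2 onset /gw/ (2C), coda /∅/ ok → licit
zuj.vjur — σ1 onset /z/, coda /j/ ok; σ2 onset /vj/ (2C), coda /r/ ok → licit
rwe.jwja — violates constraint (i): syllable 2 onset /jwj/ has 3 consonants (> 2) → illicit
pej — σ1 onset /p/, coda /j/ ok → licit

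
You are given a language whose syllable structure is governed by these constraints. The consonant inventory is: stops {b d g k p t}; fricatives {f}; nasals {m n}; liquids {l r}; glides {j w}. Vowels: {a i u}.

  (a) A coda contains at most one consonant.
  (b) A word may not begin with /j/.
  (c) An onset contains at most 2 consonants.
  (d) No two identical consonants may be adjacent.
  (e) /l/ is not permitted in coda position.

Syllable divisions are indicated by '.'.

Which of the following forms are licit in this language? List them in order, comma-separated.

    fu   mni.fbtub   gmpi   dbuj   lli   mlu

fu, dbuj, mlu

fu — σ1 onset /f/, coda /∅/ ok → licit
mni.fbtub — violates constraint (c): syllable 2 onset /fbt/ has 3 consonants (> 2) → illicit
gmpi — violates constraint (c): syllable 1 onset /gmp/ has 3 consonants (> 2) → illicit
dbuj — σ1 onset /db/ (2C), coda /j/ ok → licit
lli — violates constraint (d): adjacent identical consonants /ll/ → illicit
mlu — σ1 onset /ml/ (2C), coda /∅/ ok → licit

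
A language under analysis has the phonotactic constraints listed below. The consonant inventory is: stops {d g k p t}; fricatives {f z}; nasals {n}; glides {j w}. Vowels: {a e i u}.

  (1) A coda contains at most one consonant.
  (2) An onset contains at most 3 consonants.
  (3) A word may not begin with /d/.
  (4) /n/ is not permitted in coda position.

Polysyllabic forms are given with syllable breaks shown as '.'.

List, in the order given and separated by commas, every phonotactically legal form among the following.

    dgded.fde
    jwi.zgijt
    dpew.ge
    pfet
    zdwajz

dgded.fde — violates constraint 3: word begins with /d/ → phonotactically illegal
jwi.zgijt — violates constraint 1: syllable 2 coda /jt/ has 2 consonants (> 1) → phonotactically illegal
dpew.ge — violates constraint 3: word begins with /d/ → phonotactically illegal
pfet — σ1 onset /pf/ (2C), coda /t/ ok → phonotactically legal
zdwajz — violates constraint 1: syllable 1 coda /jz/ has 2 consonants (> 1) → phonotactically illegal

pfet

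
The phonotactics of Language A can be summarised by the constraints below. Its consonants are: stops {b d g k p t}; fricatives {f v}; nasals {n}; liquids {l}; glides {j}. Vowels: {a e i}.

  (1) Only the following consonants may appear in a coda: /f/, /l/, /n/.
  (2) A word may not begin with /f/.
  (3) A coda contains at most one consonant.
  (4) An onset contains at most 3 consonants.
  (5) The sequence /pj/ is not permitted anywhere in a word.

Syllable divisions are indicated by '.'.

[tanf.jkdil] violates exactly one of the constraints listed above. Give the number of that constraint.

[tanf.jkdil]: syllable 1 coda /nf/ has 2 consonants (> 1).
This is a violation of constraint 3: "A coda contains at most one consonant."
The remaining constraints (1, 2, 4, 5) are satisfied.

3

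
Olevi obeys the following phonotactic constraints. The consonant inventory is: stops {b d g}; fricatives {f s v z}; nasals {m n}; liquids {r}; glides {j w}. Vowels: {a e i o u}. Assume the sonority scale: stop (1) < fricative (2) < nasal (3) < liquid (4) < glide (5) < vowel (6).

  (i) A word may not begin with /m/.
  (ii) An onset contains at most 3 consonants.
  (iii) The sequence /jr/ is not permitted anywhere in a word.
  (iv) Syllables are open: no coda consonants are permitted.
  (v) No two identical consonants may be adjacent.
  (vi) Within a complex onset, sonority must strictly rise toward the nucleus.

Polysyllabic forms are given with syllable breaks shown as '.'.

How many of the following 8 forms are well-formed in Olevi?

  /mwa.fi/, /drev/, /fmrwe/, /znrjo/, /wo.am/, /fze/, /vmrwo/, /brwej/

0

/mwa.fi/ — violates constraint (i): word begins with /m/ → ill-formed
/drev/ — violates constraint (iv): syllable 1 coda /v/ has 1 consonant (> 0) → ill-formed
/fmrwe/ — violates constraint (ii): syllable 1 onset /fmrw/ has 4 consonants (> 3) → ill-formed
/znrjo/ — violates constraint (ii): syllable 1 onset /znrj/ has 4 consonants (> 3) → ill-formed
/wo.am/ — violates constraint (iv): syllable 2 coda /m/ has 1 consonant (> 0) → ill-formed
/fze/ — violates constraint (vi): syllable 1 onset /fz/: /f/ (fricative, 2) → /z/ (fricative, 2) does not rise → ill-formed
/vmrwo/ — violates constraint (ii): syllable 1 onset /vmrw/ has 4 consonants (> 3) → ill-formed
/brwej/ — violates constraint (iv): syllable 1 coda /j/ has 1 consonant (> 0) → ill-formed
No form is well-formed → 0.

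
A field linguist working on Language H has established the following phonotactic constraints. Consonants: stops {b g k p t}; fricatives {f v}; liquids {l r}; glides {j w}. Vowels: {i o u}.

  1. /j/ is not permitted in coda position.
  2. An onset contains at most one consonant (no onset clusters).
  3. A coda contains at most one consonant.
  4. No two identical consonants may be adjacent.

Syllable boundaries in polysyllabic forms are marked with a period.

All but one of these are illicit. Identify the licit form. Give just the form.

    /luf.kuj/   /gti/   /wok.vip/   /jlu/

/wok.vip/

/luf.kuj/ — violates constraint 1: syllable 2 coda contains /j/ → illicit
/gti/ — violates constraint 2: syllable 1 onset /gt/ has 2 consonants (> 1) → illicit
/wok.vip/ — σ1 onset /w/, coda /k/ ok; σ2 onset /v/, coda /p/ ok → licit
/jlu/ — violates constraint 2: syllable 1 onset /jl/ has 2 consonants (> 1) → illicit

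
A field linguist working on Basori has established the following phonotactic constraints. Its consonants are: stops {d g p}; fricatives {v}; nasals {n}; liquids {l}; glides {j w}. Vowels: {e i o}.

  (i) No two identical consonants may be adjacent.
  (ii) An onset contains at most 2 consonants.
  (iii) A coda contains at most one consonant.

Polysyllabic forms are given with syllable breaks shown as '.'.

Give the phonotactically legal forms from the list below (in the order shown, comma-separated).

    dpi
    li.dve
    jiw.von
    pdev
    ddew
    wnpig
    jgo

dpi — σ1 onset /dp/ (2C), coda /∅/ ok → phonotactically legal
li.dve — σ1 onset /l/, coda /∅/ ok; σ2 onset /dv/ (2C), coda /∅/ ok → phonotactically legal
jiw.von — σ1 onset /j/, coda /w/ ok; σ2 onset /v/, coda /n/ ok → phonotactically legal
pdev — σ1 onset /pd/ (2C), coda /v/ ok → phonotactically legal
ddew — violates constraint (i): adjacent identical consonants /dd/ → phonotactically illegal
wnpig — violates constraint (ii): syllable 1 onset /wnp/ has 3 consonants (> 2) → phonotactically illegal
jgo — σ1 onset /jg/ (2C), coda /∅/ ok → phonotactically legal

dpi, li.dve, jiw.von, pdev, jgo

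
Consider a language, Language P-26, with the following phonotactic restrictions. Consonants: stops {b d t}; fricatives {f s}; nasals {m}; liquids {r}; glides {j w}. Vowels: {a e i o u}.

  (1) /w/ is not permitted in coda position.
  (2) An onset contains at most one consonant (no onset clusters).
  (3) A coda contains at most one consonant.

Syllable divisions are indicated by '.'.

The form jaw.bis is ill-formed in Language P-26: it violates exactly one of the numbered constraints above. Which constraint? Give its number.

1

jaw.bis: syllable 1 coda contains /w/.
This is a violation of constraint 1: "/w/ is not permitted in coda position."
The remaining constraints (2, 3) are satisfied.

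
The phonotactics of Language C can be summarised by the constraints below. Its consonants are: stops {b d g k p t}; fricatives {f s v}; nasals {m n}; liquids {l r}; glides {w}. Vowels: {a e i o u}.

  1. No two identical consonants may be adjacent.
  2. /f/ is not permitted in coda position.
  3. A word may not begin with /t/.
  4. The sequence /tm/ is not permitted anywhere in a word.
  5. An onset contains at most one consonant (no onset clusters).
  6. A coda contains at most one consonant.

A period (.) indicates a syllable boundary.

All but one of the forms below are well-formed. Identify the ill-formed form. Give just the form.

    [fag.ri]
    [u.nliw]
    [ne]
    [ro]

[fag.ri] — σ1 onset /f/, coda /g/ ok; σ2 onset /r/, coda /∅/ ok → well-formed
[u.nliw] — violates constraint 5: syllable 2 onset /nl/ has 2 consonants (> 1) → ill-formed
[ne] — σ1 onset /n/, coda /∅/ ok → well-formed
[ro] — σ1 onset /r/, coda /∅/ ok → well-formed

[u.nliw]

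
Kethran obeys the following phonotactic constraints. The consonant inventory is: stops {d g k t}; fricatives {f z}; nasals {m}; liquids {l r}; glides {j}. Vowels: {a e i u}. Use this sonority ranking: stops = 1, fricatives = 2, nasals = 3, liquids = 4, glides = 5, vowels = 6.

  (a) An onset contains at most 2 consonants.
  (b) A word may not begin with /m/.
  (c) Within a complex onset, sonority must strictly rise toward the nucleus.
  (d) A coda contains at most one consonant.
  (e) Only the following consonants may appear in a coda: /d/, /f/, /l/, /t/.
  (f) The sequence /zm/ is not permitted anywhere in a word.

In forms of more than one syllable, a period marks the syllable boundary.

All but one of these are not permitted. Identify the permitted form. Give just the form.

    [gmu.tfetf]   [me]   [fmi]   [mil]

[gmu.tfetf] — violates constraint (d): syllable 2 coda /tf/ has 2 consonants (> 1) → not permitted
[me] — violates constraint (b): word begins with /m/ → not permitted
[fmi] — σ1 onset /fm/ (2→3 rises), coda /∅/ ok → permitted
[mil] — violates constraint (b): word begins with /m/ → not permitted

[fmi]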